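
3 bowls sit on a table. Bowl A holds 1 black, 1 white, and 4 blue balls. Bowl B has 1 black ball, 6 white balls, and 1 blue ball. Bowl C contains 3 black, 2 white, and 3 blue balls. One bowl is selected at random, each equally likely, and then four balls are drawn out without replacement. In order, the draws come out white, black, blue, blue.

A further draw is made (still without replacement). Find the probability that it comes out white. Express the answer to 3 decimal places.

0.098

The likelihood of the observed sequence under each hypothesis: P(data | bowl A) = (1/6)(1/5)(4/4)(3/3) = 0.033333; P(data | bowl B) = (6/8)(1/7)(1/6)(0/5) = 0; P(data | bowl C) = (2/8)(3/7)(3/6)(2/5) = 0.021429.
Multiplying each by its prior: 1/3 · 0.033333 = 0.011111, 1/3 · 0 = 0, 1/3 · 0.021429 = 0.0071429; with total 0.018254.
Dividing through by the total gives posterior P(bowl A | data) = 0.6087, P(bowl B | data) = 0, P(bowl C | data) = 0.3913.
So P(white next | data) = Σ P(white next | H) P(H | data) = (0)(0.6087) + (1/4)(0.3913) = 0.097826.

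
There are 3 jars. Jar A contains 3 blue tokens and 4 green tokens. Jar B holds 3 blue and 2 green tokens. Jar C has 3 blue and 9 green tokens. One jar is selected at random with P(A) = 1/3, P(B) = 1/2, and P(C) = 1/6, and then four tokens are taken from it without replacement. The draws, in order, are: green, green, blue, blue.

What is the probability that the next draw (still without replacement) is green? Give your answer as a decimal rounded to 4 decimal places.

Compute the likelihood of the observed sequence for each case: P(data | jar A) = (4/7)(3/6)(3/5)(2/4) = 0.085714; P(data | jar B) = (2/5)(1/4)(3/3)(2/2) = 0.1; P(data | jar C) = (9/12)(8/11)(3/10)(2/9) = 0.036364.
Multiplying each by its prior: 1/3 · 0.085714 = 0.028571, 1/2 · 0.1 = 0.05, 1/6 · 0.036364 = 0.0060606; these sum to 0.084632.
The posterior is then P(jar A | data) = 0.3376, P(jar B | data) = 0.59079, P(jar C | data) = 0.071611.
The predictive probability is P(green next | data) = (2/3)(0.3376) + (0)(0.59079) + (7/8)(0.071611) = 0.28772.

0.2877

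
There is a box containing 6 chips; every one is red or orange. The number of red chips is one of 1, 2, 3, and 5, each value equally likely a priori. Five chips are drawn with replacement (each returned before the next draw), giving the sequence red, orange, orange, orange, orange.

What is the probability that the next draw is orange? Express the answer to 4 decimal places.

0.7108

Compute the likelihood of the observed sequence for each case: P(data | r = 1) = (1/6)(5/6)(5/6)(5/6)(5/6) = 0.080376; P(data | r = 2) = (2/6)(4/6)(4/6)(4/6)(4/6) = 0.065844; P(data | r = 3) = (3/6)(3/6)(3/6)(3/6)(3/6) = 0.03125; P(data | r = 5) = (5/6)(1/6)(1/6)(1/6)(1/6) = 0.000643.
Weighting by the prior gives 1/4 · 0.080376 = 0.020094, 1/4 · 0.065844 = 0.016461, 1/4 · 0.03125 = 0.0078125, 1/4 · 0.000643 = 0.00016075; summing to 0.044528.
Dividing through by the total gives posterior P(r = 1 | data) = 0.45126, P(r = 2 | data) = 0.36968, P(r = 3 | data) = 0.17545, P(r = 5 | data) = 0.0036101.
Averaging over the posterior, P(orange next | data) = (5/6)(0.45126) + (2/3)(0.36968) + (1/2)(0.17545) + (1/6)(0.0036101) = 0.71083.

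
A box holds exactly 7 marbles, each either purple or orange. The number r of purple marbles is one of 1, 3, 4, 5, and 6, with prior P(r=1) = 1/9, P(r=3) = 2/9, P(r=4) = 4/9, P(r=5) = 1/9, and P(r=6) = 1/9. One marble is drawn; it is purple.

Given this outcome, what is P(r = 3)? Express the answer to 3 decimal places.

Under each hypothesis, the probability of this draw is: P(data | r = 1) = (1/7) = 1/7; P(data | r = 3) = (3/7) = 3/7; P(data | r = 4) = (4/7) = 4/7; P(data | r = 5) = (5/7) = 5/7; P(data | r = 6) = (6/7) = 6/7.
Weighting by the prior gives 1/9 · 1/7 = 1/63, 2/9 · 3/7 = 2/21, 4/9 · 4/7 = 16/63, 1/9 · 5/7 = 5/63, 1/9 · 6/7 = 2/21; with total 34/63.
So P(r = 3 | data) = (2/21) / (34/63) = 3/17.

0.176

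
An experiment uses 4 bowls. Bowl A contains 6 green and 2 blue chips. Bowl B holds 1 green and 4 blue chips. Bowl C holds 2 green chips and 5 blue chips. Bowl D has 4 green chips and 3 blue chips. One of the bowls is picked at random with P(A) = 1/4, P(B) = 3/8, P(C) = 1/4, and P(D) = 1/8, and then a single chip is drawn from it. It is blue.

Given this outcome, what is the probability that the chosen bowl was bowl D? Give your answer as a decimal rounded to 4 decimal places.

Under each hypothesis, the probability of this draw is: P(data | bowl A) = (2/8) = 1/4; P(data | bowl B) = (4/5) = 4/5; P(data | bowl C) = (5/7) = 5/7; P(data | bowl D) = (3/7) = 3/7.
Multiplying each by its prior: 1/4 · 1/4 = 1/16, 3/8 · 4/5 = 3/10, 1/4 · 5/7 = 5/28, 1/8 · 3/7 = 3/56; with total 333/560.
Therefore the posterior P(bowl D | data) = (3/56) / (333/560) = 10/111.

0.0901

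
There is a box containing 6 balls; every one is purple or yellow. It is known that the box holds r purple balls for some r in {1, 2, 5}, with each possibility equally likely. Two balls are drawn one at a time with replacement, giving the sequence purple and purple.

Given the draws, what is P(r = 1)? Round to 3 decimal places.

For each hypothesis, P(data | H) works out to: P(data | r = 1) = (1/6)(1/6) = 1/36; P(data | r = 2) = (2/6)(2/6) = 1/9; P(data | r = 5) = (5/6)(5/6) = 25/36.
Multiplying each by its prior: 1/3 · 1/36 = 1/108, 1/3 · 1/9 = 1/27, 1/3 · 25/36 = 25/108; with total 5/18.
So P(r = 1 | data) = (1/108) / (5/18) = 1/30.

0.033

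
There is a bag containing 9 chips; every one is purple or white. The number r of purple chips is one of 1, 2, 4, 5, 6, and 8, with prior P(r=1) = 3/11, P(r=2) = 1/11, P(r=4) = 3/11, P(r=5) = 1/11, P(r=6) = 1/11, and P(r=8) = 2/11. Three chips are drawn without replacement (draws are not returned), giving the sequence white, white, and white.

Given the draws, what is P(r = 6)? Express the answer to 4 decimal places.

The likelihood of the observed sequence under each hypothesis: P(data | r = 1) = (8/9)(7/8)(6/7) = 2/3; P(data | r = 2) = (7/9)(6/8)(5/7) = 5/12; P(data | r = 4) = (5/9)(4/8)(3/7) = 5/42; P(data | r = 5) = (4/9)(3/8)(2/7) = 1/21; P(data | r = 6) = (3/9)(2/8)(1/7) = 1/84; P(data | r = 8) = (1/9)(0/8) = 0.
The prior-weighted likelihoods are 3/11 · 2/3 = 2/11, 1/11 · 5/12 = 5/132, 3/11 · 5/42 = 5/154, 1/11 · 1/21 = 1/231, 1/11 · 1/84 = 1/924, 2/11 · 0 = 0; summing to 17/66.
By Bayes' rule, P(r = 6 | data) = (1/924) / (17/66) = 1/238.

0.0042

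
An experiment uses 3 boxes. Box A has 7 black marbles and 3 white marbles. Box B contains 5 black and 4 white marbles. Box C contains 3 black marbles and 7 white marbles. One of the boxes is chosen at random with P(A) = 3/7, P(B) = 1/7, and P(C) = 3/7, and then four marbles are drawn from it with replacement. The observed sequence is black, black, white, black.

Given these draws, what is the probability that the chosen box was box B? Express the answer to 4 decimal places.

Compute the likelihood of the observed sequence for each case: P(data | box A) = (7/10)(7/10)(3/10)(7/10) = 0.1029; P(data | box B) = (5/9)(5/9)(4/9)(5/9) = 0.076208; P(data | box C) = (3/10)(3/10)(7/10)(3/10) = 0.0189.
Multiplying each by its prior: 3/7 · 0.1029 = 0.0441, 1/7 · 0.076208 = 0.010887, 3/7 · 0.0189 = 0.0081; these sum to 0.063087.
Therefore the posterior P(box B | data) = (0.010887) / (0.063087) = 0.17257.

0.1726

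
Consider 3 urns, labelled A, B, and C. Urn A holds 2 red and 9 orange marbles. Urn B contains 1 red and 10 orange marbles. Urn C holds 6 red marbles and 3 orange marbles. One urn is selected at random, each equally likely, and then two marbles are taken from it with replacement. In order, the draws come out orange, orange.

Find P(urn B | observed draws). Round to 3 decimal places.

Under each hypothesis, the probability of the observed sequence is: P(data | urn A) = (9/11)(9/11) = 0.66942; P(data | urn B) = (10/11)(10/11) = 0.82645; P(data | urn C) = (3/9)(3/9) = 0.11111.
Weighting by the prior gives 1/3 · 0.66942 = 0.22314, 1/3 · 0.82645 = 0.27548, 1/3 · 0.11111 = 0.037037; with total 0.53566.
By Bayes' rule, P(urn B | data) = (0.27548) / (0.53566) = 0.51429.

0.514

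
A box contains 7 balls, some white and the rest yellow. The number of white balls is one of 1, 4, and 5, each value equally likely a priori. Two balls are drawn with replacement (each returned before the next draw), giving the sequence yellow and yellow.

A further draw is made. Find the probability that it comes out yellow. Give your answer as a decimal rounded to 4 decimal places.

0.7318

For each hypothesis, P(data | H) works out to: P(data | r = 1) = (6/7)(6/7) = 36/49; P(data | r = 4) = (3/7)(3/7) = 9/49; P(data | r = 5) = (2/7)(2/7) = 4/49.
The prior-weighted likelihoods are 1/3 · 36/49 = 12/49, 1/3 · 9/49 = 3/49, 1/3 · 4/49 = 4/147; these sum to 1/3.
Dividing through by the total gives posterior P(r = 1 | data) = 36/49, P(r = 4 | data) = 9/49, P(r = 5 | data) = 4/49.
Averaging over the posterior, P(yellow next | data) = (6/7)(36/49) + (3/7)(9/49) + (2/7)(4/49) = 251/343.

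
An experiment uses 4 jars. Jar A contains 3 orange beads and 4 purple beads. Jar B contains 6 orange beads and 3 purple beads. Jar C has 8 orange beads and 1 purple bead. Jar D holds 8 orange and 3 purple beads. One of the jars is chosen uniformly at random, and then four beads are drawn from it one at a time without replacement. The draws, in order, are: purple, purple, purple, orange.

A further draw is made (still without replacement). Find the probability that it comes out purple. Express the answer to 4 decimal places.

The likelihood of the observed sequence under each hypothesis: P(data | jar A) = (4/7)(3/6)(2/5)(3/4) = 0.085714; P(data | jar B) = (3/9)(2/8)(1/7)(6/6) = 0.011905; P(data | jar C) = (1/9)(0/8) = 0; P(data | jar D) = (3/11)(2/10)(1/9)(8/8) = 0.0060606.
The prior-weighted likelihoods are 1/4 · 0.085714 = 0.021429, 1/4 · 0.011905 = 0.0029762, 1/4 · 0 = 0, 1/4 · 0.0060606 = 0.0015152; these sum to 0.02592.
The posterior is then P(jar A | data) = 0.82672, P(jar B | data) = 0.11482, P(jar C | data) = 0, P(jar D | data) = 0.058455.
The predictive probability is P(purple next | data) = (1/3)(0.82672) + (0)(0.11482) + (0)(0.058455) = 0.27557.

0.2756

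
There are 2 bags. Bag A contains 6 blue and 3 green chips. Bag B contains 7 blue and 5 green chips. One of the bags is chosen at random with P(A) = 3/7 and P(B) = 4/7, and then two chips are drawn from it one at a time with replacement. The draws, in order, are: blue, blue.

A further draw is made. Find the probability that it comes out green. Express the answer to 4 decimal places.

Compute the likelihood of the observed sequence for each case: P(data | bag A) = (6/9)(6/9) = 4/9; P(data | bag B) = (7/12)(7/12) = 49/144.
Weighting by the prior gives 3/7 · 4/9 = 4/21, 4/7 · 49/144 = 7/36; summing to 97/252.
The posterior is then P(bag A | data) = 0.49485, P(bag B | data) = 0.50515.
Averaging over the posterior, P(green next | data) = (1/3)(0.49485) + (5/12)(0.50515) = 0.37543.

0.3754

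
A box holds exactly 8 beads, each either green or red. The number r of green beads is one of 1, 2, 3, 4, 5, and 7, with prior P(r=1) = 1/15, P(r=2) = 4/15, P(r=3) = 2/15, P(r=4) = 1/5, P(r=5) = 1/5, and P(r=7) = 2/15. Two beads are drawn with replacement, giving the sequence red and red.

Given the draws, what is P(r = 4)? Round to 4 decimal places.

Compute the likelihood of the observed sequence for each case: P(data | r = 1) = (7/8)(7/8) = 49/64; P(data | r = 2) = (6/8)(6/8) = 9/16; P(data | r = 3) = (5/8)(5/8) = 25/64; P(data | r = 4) = (4/8)(4/8) = 1/4; P(data | r = 5) = (3/8)(3/8) = 9/64; P(data | r = 7) = (1/8)(1/8) = 1/64.
Weighting by the prior gives 1/15 · 49/64 = 49/960, 4/15 · 9/16 = 3/20, 2/15 · 25/64 = 5/96, 1/5 · 1/4 = 1/20, 1/5 · 9/64 = 9/320, 2/15 · 1/64 = 1/480; these sum to 1/3.
By Bayes' rule, P(r = 4 | data) = (1/20) / (1/3) = 3/20.

0.1500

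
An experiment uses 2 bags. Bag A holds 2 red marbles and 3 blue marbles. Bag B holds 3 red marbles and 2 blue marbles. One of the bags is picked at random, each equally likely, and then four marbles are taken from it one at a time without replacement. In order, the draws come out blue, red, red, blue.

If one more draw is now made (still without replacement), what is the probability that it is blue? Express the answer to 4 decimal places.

The likelihood of the observed sequence under each hypothesis: P(data | bag A) = (3/5)(2/4)(1/3)(2/2) = 1/10; P(data | bag B) = (2/5)(3/4)(2/3)(1/2) = 1/10.
Multiplying each by its prior: 1/2 · 1/10 = 1/20, 1/2 · 1/10 = 1/20; summing to 1/10.
Dividing through by the total gives posterior P(bag A | data) = 1/2, P(bag B | data) = 1/2.
So P(blue next | data) = Σ P(blue next | H) P(H | data) = (1)(1/2) + (0)(1/2) = 1/2.

0.5000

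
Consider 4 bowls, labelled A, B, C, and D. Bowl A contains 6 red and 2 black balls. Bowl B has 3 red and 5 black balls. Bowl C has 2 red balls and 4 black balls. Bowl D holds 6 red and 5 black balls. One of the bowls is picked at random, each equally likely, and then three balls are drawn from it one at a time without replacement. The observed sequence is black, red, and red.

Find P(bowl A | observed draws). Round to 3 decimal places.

0.367

Compute the likelihood of the observed sequence for each case: P(data | bowl A) = (2/8)(6/7)(5/6) = 0.17857; P(data | bowl B) = (5/8)(3/7)(2/6) = 0.089286; P(data | bowl C) = (4/6)(2/5)(1/4) = 0.066667; P(data | bowl D) = (5/11)(6/10)(5/9) = 0.15152.
Weighting by the prior gives 1/4 · 0.17857 = 0.044643, 1/4 · 0.089286 = 0.022321, 1/4 · 0.066667 = 0.016667, 1/4 · 0.15152 = 0.037879; summing to 0.12151.
Therefore the posterior P(bowl A | data) = (0.044643) / (0.12151) = 0.3674.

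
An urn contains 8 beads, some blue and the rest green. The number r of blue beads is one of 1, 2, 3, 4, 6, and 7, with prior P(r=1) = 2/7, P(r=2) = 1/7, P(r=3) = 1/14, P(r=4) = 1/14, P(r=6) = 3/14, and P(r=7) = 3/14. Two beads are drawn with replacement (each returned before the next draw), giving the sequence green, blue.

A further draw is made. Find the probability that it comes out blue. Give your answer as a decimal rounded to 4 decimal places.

For each hypothesis, P(data | H) works out to: P(data | r = 1) = (7/8)(1/8) = 7/64; P(data | r = 2) = (6/8)(2/8) = 3/16; P(data | r = 3) = (5/8)(3/8) = 15/64; P(data | r = 4) = (4/8)(4/8) = 1/4; P(data | r = 6) = (2/8)(6/8) = 3/16; P(data | r = 7) = (1/8)(7/8) = 7/64.
Weighting by the prior gives 2/7 · 7/64 = 1/32, 1/7 · 3/16 = 3/112, 1/14 · 15/64 = 15/896, 1/14 · 1/4 = 1/56, 3/14 · 3/16 = 9/224, 3/14 · 7/64 = 3/128; summing to 5/32.
Normalising, the posterior is P(r = 1 | data) = 1/5, P(r = 2 | data) = 6/35, P(r = 3 | data) = 3/28, P(r = 4 | data) = 4/35, P(r = 6 | data) = 9/35, P(r = 7 | data) = 3/20.
So P(blue next | data) = Σ P(blue next | H) P(H | data) = (1/8)(1/5) + (1/4)(6/35) + (3/8)(3/28) + (1/2)(4/35) + (3/4)(9/35) + (7/8)(3/20) = 137/280.

0.4893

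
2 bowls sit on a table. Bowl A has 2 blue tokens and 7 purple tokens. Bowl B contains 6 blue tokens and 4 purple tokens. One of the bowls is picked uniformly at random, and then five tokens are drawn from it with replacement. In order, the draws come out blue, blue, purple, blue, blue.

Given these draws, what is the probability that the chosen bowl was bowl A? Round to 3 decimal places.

0.035

Compute the likelihood of the observed sequence for each case: P(data | bowl A) = (2/9)(2/9)(7/9)(2/9)(2/9) = 0.0018967; P(data | bowl B) = (6/10)(6/10)(4/10)(6/10)(6/10) = 0.05184.
Weighting by the prior gives 1/2 · 0.0018967 = 0.00094836, 1/2 · 0.05184 = 0.02592; these sum to 0.026868.
By Bayes' rule, P(bowl A | data) = (0.00094836) / (0.026868) = 0.035297.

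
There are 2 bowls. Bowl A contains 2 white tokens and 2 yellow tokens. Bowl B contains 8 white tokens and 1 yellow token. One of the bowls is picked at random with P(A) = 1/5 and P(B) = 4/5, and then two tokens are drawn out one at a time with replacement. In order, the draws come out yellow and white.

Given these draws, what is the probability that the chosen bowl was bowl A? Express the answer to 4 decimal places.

The likelihood of the observed sequence under each hypothesis: P(data | bowl A) = (2/4)(2/4) = 0.25; P(data | bowl B) = (1/9)(8/9) = 0.098765.
The prior-weighted likelihoods are 1/5 · 0.25 = 0.05, 4/5 · 0.098765 = 0.079012; summing to 0.12901.
By Bayes' rule, P(bowl A | data) = (0.05) / (0.12901) = 0.38756.

0.3876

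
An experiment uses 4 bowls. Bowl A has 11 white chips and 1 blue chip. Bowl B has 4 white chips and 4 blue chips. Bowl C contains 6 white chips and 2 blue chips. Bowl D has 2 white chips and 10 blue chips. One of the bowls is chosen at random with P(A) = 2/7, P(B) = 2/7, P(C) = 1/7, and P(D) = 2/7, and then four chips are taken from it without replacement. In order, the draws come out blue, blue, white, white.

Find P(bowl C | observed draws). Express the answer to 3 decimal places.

0.150

The likelihood of the observed sequence under each hypothesis: P(data | bowl A) = (1/12)(0/11) = 0; P(data | bowl B) = (4/8)(3/7)(4/6)(3/5) = 0.085714; P(data | bowl C) = (2/8)(1/7)(6/6)(5/5) = 0.035714; P(data | bowl D) = (10/12)(9/11)(2/10)(1/9) = 0.015152.
Weighting by the prior gives 2/7 · 0 = 0, 2/7 · 0.085714 = 0.02449, 1/7 · 0.035714 = 0.005102, 2/7 · 0.015152 = 0.004329; with total 0.033921.
Therefore the posterior P(bowl C | data) = (0.005102) / (0.033921) = 0.15041.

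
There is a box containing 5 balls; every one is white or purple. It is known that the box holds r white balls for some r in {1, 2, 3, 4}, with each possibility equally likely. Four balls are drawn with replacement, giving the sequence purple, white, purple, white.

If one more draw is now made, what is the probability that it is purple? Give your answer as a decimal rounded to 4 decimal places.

Under each hypothesis, the probability of the observed sequence is: P(data | r = 1) = (4/5)(1/5)(4/5)(1/5) = 16/625; P(data | r = 2) = (3/5)(2/5)(3/5)(2/5) = 36/625; P(data | r = 3) = (2/5)(3/5)(2/5)(3/5) = 36/625; P(data | r = 4) = (1/5)(4/5)(1/5)(4/5) = 16/625.
The prior-weighted likelihoods are 1/4 · 16/625 = 4/625, 1/4 · 36/625 = 9/625, 1/4 · 36/625 = 9/625, 1/4 · 16/625 = 4/625; summing to 26/625.
The posterior is then P(r = 1 | data) = 2/13, P(r = 2 | data) = 9/26, P(r = 3 | data) = 9/26, P(r = 4 | data) = 2/13.
The predictive probability is P(purple next | data) = (4/5)(2/13) + (3/5)(9/26) + (2/5)(9/26) + (1/5)(2/13) = 1/2.

0.5000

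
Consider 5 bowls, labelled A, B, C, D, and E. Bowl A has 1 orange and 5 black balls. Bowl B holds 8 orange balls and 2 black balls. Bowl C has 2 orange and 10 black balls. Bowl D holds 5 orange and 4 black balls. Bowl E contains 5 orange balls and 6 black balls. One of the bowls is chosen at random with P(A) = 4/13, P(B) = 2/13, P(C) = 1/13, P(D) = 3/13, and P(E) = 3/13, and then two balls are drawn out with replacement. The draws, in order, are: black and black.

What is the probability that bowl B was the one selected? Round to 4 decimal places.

0.0159

The likelihood of the observed sequence under each hypothesis: P(data | bowl A) = (5/6)(5/6) = 0.69444; P(data | bowl B) = (2/10)(2/10) = 0.04; P(data | bowl C) = (10/12)(10/12) = 0.69444; P(data | bowl D) = (4/9)(4/9) = 0.19753; P(data | bowl E) = (6/11)(6/11) = 0.29752.
Multiplying each by its prior: 4/13 · 0.69444 = 0.21368, 2/13 · 0.04 = 0.0061538, 1/13 · 0.69444 = 0.053419, 3/13 · 0.19753 = 0.045584, 3/13 · 0.29752 = 0.068659; with total 0.38749.
Therefore the posterior P(bowl B | data) = (0.0061538) / (0.38749) = 0.015881.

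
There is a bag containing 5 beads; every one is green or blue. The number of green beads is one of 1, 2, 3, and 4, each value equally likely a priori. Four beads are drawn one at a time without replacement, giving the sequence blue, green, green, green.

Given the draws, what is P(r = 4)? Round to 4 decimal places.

For each hypothesis, P(data | H) works out to: P(data | r = 1) = (4/5)(1/4)(0/3) = 0; P(data | r = 2) = (3/5)(2/4)(1/3)(0/2) = 0; P(data | r = 3) = (2/5)(3/4)(2/3)(1/2) = 1/10; P(data | r = 4) = (1/5)(4/4)(3/3)(2/2) = 1/5.
Weighting by the prior gives 1/4 · 0 = 0, 1/4 · 0 = 0, 1/4 · 1/10 = 1/40, 1/4 · 1/5 = 1/20; with total 3/40.
By Bayes' rule, P(r = 4 | data) = (1/20) / (3/40) = 2/3.

0.6667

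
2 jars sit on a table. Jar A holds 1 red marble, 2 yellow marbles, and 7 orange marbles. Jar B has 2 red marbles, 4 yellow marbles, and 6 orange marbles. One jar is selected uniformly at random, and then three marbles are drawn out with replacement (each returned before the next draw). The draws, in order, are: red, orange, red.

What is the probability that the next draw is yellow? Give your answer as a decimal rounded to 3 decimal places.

0.289

Under each hypothesis, the probability of the observed sequence is: P(data | jar A) = (1/10)(7/10)(1/10) = 0.007; P(data | jar B) = (2/12)(6/12)(2/12) = 0.013889.
Weighting by the prior gives 1/2 · 0.007 = 0.0035, 1/2 · 0.013889 = 0.0069444; with total 0.010444.
Dividing through by the total gives posterior P(jar A | data) = 0.33511, P(jar B | data) = 0.66489.
The predictive probability is P(yellow next | data) = (1/5)(0.33511) + (1/3)(0.66489) = 0.28865.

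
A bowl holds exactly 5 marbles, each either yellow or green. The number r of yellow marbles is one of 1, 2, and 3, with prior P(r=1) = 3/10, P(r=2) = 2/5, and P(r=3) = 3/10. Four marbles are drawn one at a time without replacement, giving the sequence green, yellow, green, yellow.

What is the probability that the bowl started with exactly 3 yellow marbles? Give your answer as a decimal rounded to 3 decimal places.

0.429

For each hypothesis, P(data | H) works out to: P(data | r = 1) = (4/5)(1/4)(3/3)(0/2) = 0; P(data | r = 2) = (3/5)(2/4)(2/3)(1/2) = 1/10; P(data | r = 3) = (2/5)(3/4)(1/3)(2/2) = 1/10.
Multiplying each by its prior: 3/10 · 0 = 0, 2/5 · 1/10 = 1/25, 3/10 · 1/10 = 3/100; with total 7/100.
Hence P(r = 3 | data) = (3/100) / (7/100) = 3/7.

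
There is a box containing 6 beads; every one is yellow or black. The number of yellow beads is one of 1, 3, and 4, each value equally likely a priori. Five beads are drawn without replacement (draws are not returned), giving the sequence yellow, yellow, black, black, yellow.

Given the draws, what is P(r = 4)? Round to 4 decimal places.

0.5714

The likelihood of the observed sequence under each hypothesis: P(data | r = 1) = (1/6)(0/5) = 0; P(data | r = 3) = (3/6)(2/5)(3/4)(2/3)(1/2) = 1/20; P(data | r = 4) = (4/6)(3/5)(2/4)(1/3)(2/2) = 1/15.
Multiplying each by its prior: 1/3 · 0 = 0, 1/3 · 1/20 = 1/60, 1/3 · 1/15 = 1/45; these sum to 7/180.
By Bayes' rule, P(r = 4 | data) = (1/45) / (7/180) = 4/7.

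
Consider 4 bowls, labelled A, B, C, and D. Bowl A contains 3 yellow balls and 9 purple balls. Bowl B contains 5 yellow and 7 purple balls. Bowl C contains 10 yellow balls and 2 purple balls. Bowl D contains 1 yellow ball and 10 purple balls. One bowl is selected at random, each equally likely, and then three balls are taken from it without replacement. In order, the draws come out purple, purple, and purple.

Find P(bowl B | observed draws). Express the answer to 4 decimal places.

Under each hypothesis, the probability of the observed sequence is: P(data | bowl A) = (9/12)(8/11)(7/10) = 21/55; P(data | bowl B) = (7/12)(6/11)(5/10) = 7/44; P(data | bowl C) = (2/12)(1/11)(0/10) = 0; P(data | bowl D) = (10/11)(9/10)(8/9) = 8/11.
Multiplying each by its prior: 1/4 · 21/55 = 21/220, 1/4 · 7/44 = 7/176, 1/4 · 0 = 0, 1/4 · 8/11 = 2/11; summing to 279/880.
Hence P(bowl B | data) = (7/176) / (279/880) = 35/279.

0.1254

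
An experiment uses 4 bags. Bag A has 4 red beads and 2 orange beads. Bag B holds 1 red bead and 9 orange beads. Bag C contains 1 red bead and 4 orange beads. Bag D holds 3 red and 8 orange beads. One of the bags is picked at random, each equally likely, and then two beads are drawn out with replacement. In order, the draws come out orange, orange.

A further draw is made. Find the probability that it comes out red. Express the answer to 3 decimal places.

Under each hypothesis, the probability of the observed sequence is: P(data | bag A) = (2/6)(2/6) = 0.11111; P(data | bag B) = (9/10)(9/10) = 0.81; P(data | bag C) = (4/5)(4/5) = 0.64; P(data | bag D) = (8/11)(8/11) = 0.52893.
The prior-weighted likelihoods are 1/4 · 0.11111 = 0.027778, 1/4 · 0.81 = 0.2025, 1/4 · 0.64 = 0.16, 1/4 · 0.52893 = 0.13223; summing to 0.52251.
Dividing through by the total gives posterior P(bag A | data) = 0.053162, P(bag B | data) = 0.38755, P(bag C | data) = 0.30621, P(bag D | data) = 0.25307.
So P(red next | data) = Σ P(red next | H) P(H | data) = (2/3)(0.053162) + (1/10)(0.38755) + (1/5)(0.30621) + (3/11)(0.25307) = 0.20446.

0.204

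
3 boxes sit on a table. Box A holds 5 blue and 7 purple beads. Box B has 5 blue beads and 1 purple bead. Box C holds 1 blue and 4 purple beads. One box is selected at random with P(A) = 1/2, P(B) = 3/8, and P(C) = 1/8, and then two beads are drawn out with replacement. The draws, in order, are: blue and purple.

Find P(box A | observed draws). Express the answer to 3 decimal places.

0.628

Under each hypothesis, the probability of the observed sequence is: P(data | box A) = (5/12)(7/12) = 0.24306; P(data | box B) = (5/6)(1/6) = 0.13889; P(data | box C) = (1/5)(4/5) = 0.16.
Multiplying each by its prior: 1/2 · 0.24306 = 0.12153, 3/8 · 0.13889 = 0.052083, 1/8 · 0.16 = 0.02; with total 0.19361.
Hence P(box A | data) = (0.12153) / (0.19361) = 0.62769.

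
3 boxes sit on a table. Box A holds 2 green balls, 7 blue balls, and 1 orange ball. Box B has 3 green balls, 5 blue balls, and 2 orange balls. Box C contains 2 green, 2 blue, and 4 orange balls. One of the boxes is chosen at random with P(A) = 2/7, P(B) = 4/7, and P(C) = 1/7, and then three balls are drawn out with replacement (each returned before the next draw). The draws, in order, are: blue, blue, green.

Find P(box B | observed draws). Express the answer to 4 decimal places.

0.5864

The likelihood of the observed sequence under each hypothesis: P(data | box A) = (7/10)(7/10)(2/10) = 0.098; P(data | box B) = (5/10)(5/10)(3/10) = 0.075; P(data | box C) = (2/8)(2/8)(2/8) = 0.015625.
The prior-weighted likelihoods are 2/7 · 0.098 = 0.028, 4/7 · 0.075 = 0.042857, 1/7 · 0.015625 = 0.0022321; summing to 0.073089.
Hence P(box B | data) = (0.042857) / (0.073089) = 0.58637.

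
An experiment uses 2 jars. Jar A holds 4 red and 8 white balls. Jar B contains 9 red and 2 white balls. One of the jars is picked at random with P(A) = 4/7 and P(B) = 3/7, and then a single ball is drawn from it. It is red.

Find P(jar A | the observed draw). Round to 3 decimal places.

0.352

The likelihood of this draw under each hypothesis: P(data | jar A) = (4/12) = 1/3; P(data | jar B) = (9/11) = 9/11.
Multiplying each by its prior: 4/7 · 1/3 = 4/21, 3/7 · 9/11 = 27/77; these sum to 125/231.
So P(jar A | data) = (4/21) / (125/231) = 44/125.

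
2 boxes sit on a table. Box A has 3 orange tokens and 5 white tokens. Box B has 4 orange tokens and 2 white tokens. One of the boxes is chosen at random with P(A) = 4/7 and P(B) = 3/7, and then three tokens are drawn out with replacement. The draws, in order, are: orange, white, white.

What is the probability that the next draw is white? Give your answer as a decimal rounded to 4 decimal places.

The likelihood of the observed sequence under each hypothesis: P(data | box A) = (3/8)(5/8)(5/8) = 0.14648; P(data | box B) = (4/6)(2/6)(2/6) = 0.074074.
The prior-weighted likelihoods are 4/7 · 0.14648 = 0.083705, 3/7 · 0.074074 = 0.031746; summing to 0.11545.
Normalising, the posterior is P(box A | data) = 0.72503, P(box B | data) = 0.27497.
The predictive probability is P(white next | data) = (5/8)(0.72503) + (1/3)(0.27497) = 0.5448.

0.5448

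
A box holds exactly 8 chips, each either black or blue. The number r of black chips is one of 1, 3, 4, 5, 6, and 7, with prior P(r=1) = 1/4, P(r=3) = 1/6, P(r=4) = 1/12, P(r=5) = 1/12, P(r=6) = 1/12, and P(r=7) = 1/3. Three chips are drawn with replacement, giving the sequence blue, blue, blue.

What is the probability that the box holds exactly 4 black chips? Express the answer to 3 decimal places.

For each hypothesis, P(data | H) works out to: P(data | r = 1) = (7/8)(7/8)(7/8) = 0.66992; P(data | r = 3) = (5/8)(5/8)(5/8) = 0.24414; P(data | r = 4) = (4/8)(4/8)(4/8) = 0.125; P(data | r = 5) = (3/8)(3/8)(3/8) = 0.052734; P(data | r = 6) = (2/8)(2/8)(2/8) = 0.015625; P(data | r = 7) = (1/8)(1/8)(1/8) = 0.0019531.
Multiplying each by its prior: 1/4 · 0.66992 = 0.16748, 1/6 · 0.24414 = 0.04069, 1/12 · 0.125 = 0.010417, 1/12 · 0.052734 = 0.0043945, 1/12 · 0.015625 = 0.0013021, 1/3 · 0.0019531 = 0.00065104; with total 0.22493.
Therefore the posterior P(r = 4 | data) = (0.010417) / (0.22493) = 0.04631.

0.046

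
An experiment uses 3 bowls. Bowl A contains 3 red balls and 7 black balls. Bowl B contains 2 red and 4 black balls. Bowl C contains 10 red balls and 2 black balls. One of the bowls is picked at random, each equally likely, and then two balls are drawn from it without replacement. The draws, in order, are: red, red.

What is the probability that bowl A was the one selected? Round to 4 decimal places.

Under each hypothesis, the probability of the observed sequence is: P(data | bowl A) = (3/10)(2/9) = 1/15; P(data | bowl B) = (2/6)(1/5) = 1/15; P(data | bowl C) = (10/12)(9/11) = 15/22.
Weighting by the prior gives 1/3 · 1/15 = 1/45, 1/3 · 1/15 = 1/45, 1/3 · 15/22 = 5/22; these sum to 269/990.
Hence P(bowl A | data) = (1/45) / (269/990) = 22/269.

0.0818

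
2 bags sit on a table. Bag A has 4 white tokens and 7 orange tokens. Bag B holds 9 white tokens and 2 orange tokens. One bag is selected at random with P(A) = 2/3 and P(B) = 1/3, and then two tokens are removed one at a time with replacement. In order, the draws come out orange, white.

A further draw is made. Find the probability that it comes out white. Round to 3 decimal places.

0.474

Compute the likelihood of the observed sequence for each case: P(data | bag A) = (7/11)(4/11) = 28/121; P(data | bag B) = (2/11)(9/11) = 18/121.
Weighting by the prior gives 2/3 · 28/121 = 56/363, 1/3 · 18/121 = 6/121; summing to 74/363.
Normalising, the posterior is P(bag A | data) = 28/37, P(bag B | data) = 9/37.
Averaging over the posterior, P(white next | data) = (4/11)(28/37) + (9/11)(9/37) = 193/407.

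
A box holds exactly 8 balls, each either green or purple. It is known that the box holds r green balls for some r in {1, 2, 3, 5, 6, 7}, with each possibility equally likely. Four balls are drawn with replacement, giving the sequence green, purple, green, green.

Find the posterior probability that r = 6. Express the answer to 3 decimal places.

0.322

Compute the likelihood of the observed sequence for each case: P(data | r = 1) = (1/8)(7/8)(1/8)(1/8) = 0.001709; P(data | r = 2) = (2/8)(6/8)(2/8)(2/8) = 0.011719; P(data | r = 3) = (3/8)(5/8)(3/8)(3/8) = 0.032959; P(data | r = 5) = (5/8)(3/8)(5/8)(5/8) = 0.091553; P(data | r = 6) = (6/8)(2/8)(6/8)(6/8) = 0.10547; P(data | r = 7) = (7/8)(1/8)(7/8)(7/8) = 0.08374.
The prior-weighted likelihoods are 1/6 · 0.001709 = 0.00028483, 1/6 · 0.011719 = 0.0019531, 1/6 · 0.032959 = 0.0054932, 1/6 · 0.091553 = 0.015259, 1/6 · 0.10547 = 0.017578, 1/6 · 0.08374 = 0.013957; these sum to 0.054525.
By Bayes' rule, P(r = 6 | data) = (0.017578) / (0.054525) = 0.32239.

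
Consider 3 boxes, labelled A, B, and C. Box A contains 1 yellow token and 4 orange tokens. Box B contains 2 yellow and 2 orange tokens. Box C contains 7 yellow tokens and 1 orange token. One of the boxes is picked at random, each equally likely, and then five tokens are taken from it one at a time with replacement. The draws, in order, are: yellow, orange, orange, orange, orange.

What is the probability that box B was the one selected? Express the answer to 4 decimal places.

For each hypothesis, P(data | H) works out to: P(data | box A) = (1/5)(4/5)(4/5)(4/5)(4/5) = 0.08192; P(data | box B) = (2/4)(2/4)(2/4)(2/4)(2/4) = 0.03125; P(data | box C) = (7/8)(1/8)(1/8)(1/8)(1/8) = 0.00021362.
Weighting by the prior gives 1/3 · 0.08192 = 0.027307, 1/3 · 0.03125 = 0.010417, 1/3 · 0.00021362 = 7.1208e-05; summing to 0.037795.
By Bayes' rule, P(box B | data) = (0.010417) / (0.037795) = 0.27561.

0.2756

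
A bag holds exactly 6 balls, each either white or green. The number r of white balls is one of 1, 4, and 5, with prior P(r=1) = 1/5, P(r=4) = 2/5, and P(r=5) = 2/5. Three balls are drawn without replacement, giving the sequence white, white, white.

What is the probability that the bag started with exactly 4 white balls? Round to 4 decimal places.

Under each hypothesis, the probability of the observed sequence is: P(data | r = 1) = (1/6)(0/5) = 0; P(data | r = 4) = (4/6)(3/5)(2/4) = 1/5; P(data | r = 5) = (5/6)(4/5)(3/4) = 1/2.
The prior-weighted likelihoods are 1/5 · 0 = 0, 2/5 · 1/5 = 2/25, 2/5 · 1/2 = 1/5; these sum to 7/25.
By Bayes' rule, P(r = 4 | data) = (2/25) / (7/25) = 2/7.

0.2857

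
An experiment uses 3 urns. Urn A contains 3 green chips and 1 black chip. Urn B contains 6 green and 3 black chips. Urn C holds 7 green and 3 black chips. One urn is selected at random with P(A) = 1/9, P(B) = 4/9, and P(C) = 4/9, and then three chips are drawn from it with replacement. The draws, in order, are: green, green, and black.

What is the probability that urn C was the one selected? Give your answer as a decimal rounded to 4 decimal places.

The likelihood of the observed sequence under each hypothesis: P(data | urn A) = (3/4)(3/4)(1/4) = 0.14062; P(data | urn B) = (6/9)(6/9)(3/9) = 0.14815; P(data | urn C) = (7/10)(7/10)(3/10) = 0.147.
Weighting by the prior gives 1/9 · 0.14062 = 0.015625, 4/9 · 0.14815 = 0.065844, 4/9 · 0.147 = 0.065333; with total 0.1468.
Hence P(urn C | data) = (0.065333) / (0.1468) = 0.44504.

0.4450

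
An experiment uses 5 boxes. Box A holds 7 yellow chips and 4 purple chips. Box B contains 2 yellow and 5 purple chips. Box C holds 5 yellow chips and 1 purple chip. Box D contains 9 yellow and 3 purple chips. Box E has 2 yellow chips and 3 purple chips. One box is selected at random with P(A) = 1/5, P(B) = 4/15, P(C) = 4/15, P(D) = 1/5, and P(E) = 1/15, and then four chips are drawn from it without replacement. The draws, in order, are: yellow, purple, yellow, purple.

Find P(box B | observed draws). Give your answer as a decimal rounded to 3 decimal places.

0.323

Compute the likelihood of the observed sequence for each case: P(data | box A) = (7/11)(4/10)(6/9)(3/8) = 0.063636; P(data | box B) = (2/7)(5/6)(1/5)(4/4) = 0.047619; P(data | box C) = (5/6)(1/5)(4/4)(0/3) = 0; P(data | box D) = (9/12)(3/11)(8/10)(2/9) = 0.036364; P(data | box E) = (2/5)(3/4)(1/3)(2/2) = 0.1.
Multiplying each by its prior: 1/5 · 0.063636 = 0.012727, 4/15 · 0.047619 = 0.012698, 4/15 · 0 = 0, 1/5 · 0.036364 = 0.0072727, 1/15 · 0.1 = 0.0066667; these sum to 0.039365.
So P(box B | data) = (0.012698) / (0.039365) = 0.32258.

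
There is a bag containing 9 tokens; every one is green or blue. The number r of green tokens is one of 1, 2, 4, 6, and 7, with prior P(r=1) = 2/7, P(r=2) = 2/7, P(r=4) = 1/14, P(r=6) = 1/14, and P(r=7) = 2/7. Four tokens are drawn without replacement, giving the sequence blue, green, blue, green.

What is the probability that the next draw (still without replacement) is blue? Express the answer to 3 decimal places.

0.473

The likelihood of the observed sequence under each hypothesis: P(data | r = 1) = (8/9)(1/8)(7/7)(0/6) = 0; P(data | r = 2) = (7/9)(2/8)(6/7)(1/6) = 0.027778; P(data | r = 4) = (5/9)(4/8)(4/7)(3/6) = 0.079365; P(data | r = 6) = (3/9)(6/8)(2/7)(5/6) = 0.059524; P(data | r = 7) = (2/9)(7/8)(1/7)(6/6) = 0.027778.
Weighting by the prior gives 2/7 · 0 = 0, 2/7 · 0.027778 = 0.0079365, 1/14 · 0.079365 = 0.0056689, 1/14 · 0.059524 = 0.0042517, 2/7 · 0.027778 = 0.0079365; with total 0.025794.
The posterior is then P(r = 1 | data) = 0, P(r = 2 | data) = 0.30769, P(r = 4 | data) = 0.21978, P(r = 6 | data) = 0.16484, P(r = 7 | data) = 0.30769.
So P(blue next | data) = Σ P(blue next | H) P(H | data) = (1)(0.30769) + (3/5)(0.21978) + (1/5)(0.16484) + (0)(0.30769) = 0.47253.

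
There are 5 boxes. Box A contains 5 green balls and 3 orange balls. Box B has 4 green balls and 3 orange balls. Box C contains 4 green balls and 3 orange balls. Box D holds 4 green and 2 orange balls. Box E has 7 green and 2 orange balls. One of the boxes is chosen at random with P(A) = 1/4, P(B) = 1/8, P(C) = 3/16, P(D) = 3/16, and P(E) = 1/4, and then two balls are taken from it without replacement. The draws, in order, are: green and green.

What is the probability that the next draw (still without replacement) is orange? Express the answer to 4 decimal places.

0.4441

Compute the likelihood of the observed sequence for each case: P(data | box A) = (5/8)(4/7) = 0.35714; P(data | box B) = (4/7)(3/6) = 0.28571; P(data | box C) = (4/7)(3/6) = 0.28571; P(data | box D) = (4/6)(3/5) = 0.4; P(data | box E) = (7/9)(6/8) = 0.58333.
The prior-weighted likelihoods are 1/4 · 0.35714 = 0.089286, 1/8 · 0.28571 = 0.035714, 3/16 · 0.28571 = 0.053571, 3/16 · 0.4 = 0.075, 1/4 · 0.58333 = 0.14583; summing to 0.3994.
Dividing through by the total gives posterior P(box A | data) = 0.22355, P(box B | data) = 0.089419, P(box C | data) = 0.13413, P(box D | data) = 0.18778, P(box E | data) = 0.36513.
So P(orange next | data) = Σ P(orange next | H) P(H | data) = (1/2)(0.22355) + (3/5)(0.089419) + (3/5)(0.13413) + (1/2)(0.18778) + (2/7)(0.36513) = 0.44411.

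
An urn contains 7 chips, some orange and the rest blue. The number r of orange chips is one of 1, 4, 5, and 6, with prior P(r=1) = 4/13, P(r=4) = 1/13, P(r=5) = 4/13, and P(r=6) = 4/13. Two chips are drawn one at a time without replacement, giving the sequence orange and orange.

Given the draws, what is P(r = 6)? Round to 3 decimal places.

0.566

Compute the likelihood of the observed sequence for each case: P(data | r = 1) = (1/7)(0/6) = 0; P(data | r = 4) = (4/7)(3/6) = 2/7; P(data | r = 5) = (5/7)(4/6) = 10/21; P(data | r = 6) = (6/7)(5/6) = 5/7.
Multiplying each by its prior: 4/13 · 0 = 0, 1/13 · 2/7 = 2/91, 4/13 · 10/21 = 40/273, 4/13 · 5/7 = 20/91; these sum to 106/273.
So P(r = 6 | data) = (20/91) / (106/273) = 30/53.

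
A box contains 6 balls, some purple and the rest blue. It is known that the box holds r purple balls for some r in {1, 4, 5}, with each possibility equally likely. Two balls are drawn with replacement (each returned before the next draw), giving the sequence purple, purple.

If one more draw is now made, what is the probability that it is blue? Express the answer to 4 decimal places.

Compute the likelihood of the observed sequence for each case: P(data | r = 1) = (1/6)(1/6) = 1/36; P(data | r = 4) = (4/6)(4/6) = 4/9; P(data | r = 5) = (5/6)(5/6) = 25/36.
Multiplying each by its prior: 1/3 · 1/36 = 1/108, 1/3 · 4/9 = 4/27, 1/3 · 25/36 = 25/108; summing to 7/18.
The posterior is then P(r = 1 | data) = 1/42, P(r = 4 | data) = 8/21, P(r = 5 | data) = 25/42.
Averaging over the posterior, P(blue next | data) = (5/6)(1/42) + (1/3)(8/21) + (1/6)(25/42) = 31/126.

0.2460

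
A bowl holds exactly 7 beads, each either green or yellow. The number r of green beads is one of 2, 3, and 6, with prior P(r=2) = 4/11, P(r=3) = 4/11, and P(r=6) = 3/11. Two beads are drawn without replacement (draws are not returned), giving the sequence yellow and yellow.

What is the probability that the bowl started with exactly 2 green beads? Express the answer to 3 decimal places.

0.625

The likelihood of the observed sequence under each hypothesis: P(data | r = 2) = (5/7)(4/6) = 10/21; P(data | r = 3) = (4/7)(3/6) = 2/7; P(data | r = 6) = (1/7)(0/6) = 0.
Weighting by the prior gives 4/11 · 10/21 = 40/231, 4/11 · 2/7 = 8/77, 3/11 · 0 = 0; these sum to 64/231.
So P(r = 2 | data) = (40/231) / (64/231) = 5/8.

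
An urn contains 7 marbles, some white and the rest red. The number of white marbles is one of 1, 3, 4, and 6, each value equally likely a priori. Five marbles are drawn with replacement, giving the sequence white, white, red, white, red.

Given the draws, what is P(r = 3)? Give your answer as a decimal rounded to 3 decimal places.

The likelihood of the observed sequence under each hypothesis: P(data | r = 1) = (1/7)(1/7)(6/7)(1/7)(6/7) = 0.002142; P(data | r = 3) = (3/7)(3/7)(4/7)(3/7)(4/7) = 0.025704; P(data | r = 4) = (4/7)(4/7)(3/7)(4/7)(3/7) = 0.034271; P(data | r = 6) = (6/7)(6/7)(1/7)(6/7)(1/7) = 0.012852.
The prior-weighted likelihoods are 1/4 · 0.002142 = 0.00053549, 1/4 · 0.025704 = 0.0064259, 1/4 · 0.034271 = 0.0085679, 1/4 · 0.012852 = 0.0032129; summing to 0.018742.
Therefore the posterior P(r = 3 | data) = (0.0064259) / (0.018742) = 0.34286.

0.343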